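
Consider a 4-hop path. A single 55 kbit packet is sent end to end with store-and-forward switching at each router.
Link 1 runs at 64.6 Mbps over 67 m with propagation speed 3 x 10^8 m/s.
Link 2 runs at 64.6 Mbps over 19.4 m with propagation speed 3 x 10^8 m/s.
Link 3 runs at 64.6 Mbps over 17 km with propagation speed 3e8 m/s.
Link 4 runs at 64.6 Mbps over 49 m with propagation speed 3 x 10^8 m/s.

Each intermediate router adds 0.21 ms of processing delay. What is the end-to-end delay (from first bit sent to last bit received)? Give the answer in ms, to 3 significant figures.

L = 55000 bits.
Transmission delay per hop = L/R = 55000/6.46e+07 = 0.851393 ms; 4 hops → 3.40557 ms.
Propagation delays (d/s per hop): 0.000223333, 6.46667e-05, 0.0566667, 0.000163333 ms; sum = 0.057118 ms.
Processing at 3 router(s): 3 × 0.21 ms = 0.63 ms.
End-to-end = 4.09 ms.

4.09 ms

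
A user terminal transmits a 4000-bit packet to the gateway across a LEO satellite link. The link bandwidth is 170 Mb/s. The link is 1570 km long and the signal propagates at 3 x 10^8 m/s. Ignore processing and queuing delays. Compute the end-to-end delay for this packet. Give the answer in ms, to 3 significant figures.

Transmission delay = L/R = 4000 / 170000000 = 0.0235294 ms.
Propagation delay = d/s = 1570000 m / 300000000 m/s = 5.23333 ms.
Total = 5.26 ms.

5.26 ms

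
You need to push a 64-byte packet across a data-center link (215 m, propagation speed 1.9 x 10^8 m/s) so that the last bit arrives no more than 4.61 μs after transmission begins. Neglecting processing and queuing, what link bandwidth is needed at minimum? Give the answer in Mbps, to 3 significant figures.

147 Mbps

L = 512 bits.
Propagation delay = 215 / 190000000 = 1.13158 μs.
Transmission budget = 4.61 − 1.13158 = 3.47842 μs.
R ≥ L / t_tx = 512 bits / 3.47842e-06 s = 147 Mbps.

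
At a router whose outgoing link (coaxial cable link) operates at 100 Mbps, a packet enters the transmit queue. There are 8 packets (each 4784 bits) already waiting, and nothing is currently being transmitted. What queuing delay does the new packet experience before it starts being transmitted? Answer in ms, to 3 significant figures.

Each queued packet: L/R = 4784/100000000 = 0.04784 ms.
8 queued → 0.38272 ms.
Queuing delay = 0.383 ms.

0.383 ms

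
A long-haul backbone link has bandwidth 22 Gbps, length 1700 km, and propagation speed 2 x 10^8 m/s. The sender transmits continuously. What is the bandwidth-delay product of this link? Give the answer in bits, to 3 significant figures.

187000000 bits

Propagation delay = 1700000 / 200000000 = 0.0085 s.
BDP = R × t_prop = 22000000000 × 0.0085 = 187000000 bits.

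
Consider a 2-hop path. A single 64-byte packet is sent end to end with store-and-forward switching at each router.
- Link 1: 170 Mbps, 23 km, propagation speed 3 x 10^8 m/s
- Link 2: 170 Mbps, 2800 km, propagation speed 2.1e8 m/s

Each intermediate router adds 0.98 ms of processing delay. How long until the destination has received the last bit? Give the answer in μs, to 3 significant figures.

14400 μs

L = 64 × 8 = 512 bits.
Transmission delay per hop = L/R = 512/170000000 = 3.01176 μs; 2 hops → 6.02353 μs.
Propagation delays (d/s per hop): 76.6667, 13333.3 μs; sum = 13410 μs.
Processing at 1 router(s): 1 × 0.98 ms = 980 μs.
End-to-end = 14400 μs.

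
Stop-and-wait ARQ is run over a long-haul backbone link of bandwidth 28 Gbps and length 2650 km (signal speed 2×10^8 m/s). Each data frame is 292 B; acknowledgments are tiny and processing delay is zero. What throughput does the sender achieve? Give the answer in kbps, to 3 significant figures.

88.2 kbps

t_tx = L/R = 2336/28000000000 = 8.34286e-08 s.
t_prop = 2650000/200000000 = 0.01325 s; RTT = 0.0265 s.
Cycle = t_tx + RTT = 0.0265001 s.
Throughput = L / cycle = 2336 / 0.0265001 = 88.2 kbps.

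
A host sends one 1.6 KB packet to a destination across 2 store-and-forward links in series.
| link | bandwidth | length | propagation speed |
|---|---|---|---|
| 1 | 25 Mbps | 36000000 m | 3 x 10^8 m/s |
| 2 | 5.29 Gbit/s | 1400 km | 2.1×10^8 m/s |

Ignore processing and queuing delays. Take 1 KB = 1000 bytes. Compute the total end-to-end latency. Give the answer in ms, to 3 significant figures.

127 ms

L = 12800 bits.
Transmission delays (L/R per hop): 0.512, 0.00241966 ms; sum = 0.51442 ms.
Propagation delays (d/s per hop): 120, 6.66667 ms; sum = 126.667 ms.
End-to-end = 127 ms.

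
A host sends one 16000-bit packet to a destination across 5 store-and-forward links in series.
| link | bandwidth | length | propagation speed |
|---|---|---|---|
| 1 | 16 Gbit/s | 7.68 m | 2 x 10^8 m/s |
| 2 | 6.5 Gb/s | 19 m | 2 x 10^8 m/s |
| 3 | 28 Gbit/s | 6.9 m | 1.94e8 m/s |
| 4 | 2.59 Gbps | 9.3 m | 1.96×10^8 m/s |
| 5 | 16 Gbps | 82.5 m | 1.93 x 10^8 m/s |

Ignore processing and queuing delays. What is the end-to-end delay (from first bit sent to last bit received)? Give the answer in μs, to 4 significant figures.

11.85 μs

Transmission delays (L/R per hop): 1, 2.46154, 0.571429, 6.17761, 1 μs; sum = 11.2106 μs.
Propagation delays (d/s per hop): 0.0384, 0.095, 0.035567, 0.047449, 0.427461 μs; sum = 0.643877 μs.
End-to-end = 11.85 μs.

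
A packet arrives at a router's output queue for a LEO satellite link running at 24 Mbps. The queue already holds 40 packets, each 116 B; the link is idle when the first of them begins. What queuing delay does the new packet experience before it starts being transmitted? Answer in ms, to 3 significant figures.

1.55 ms

Each queued packet: L/R = 928/24000000 = 0.0386667 ms.
40 queued → 1.54667 ms.
Queuing delay = 1.55 ms.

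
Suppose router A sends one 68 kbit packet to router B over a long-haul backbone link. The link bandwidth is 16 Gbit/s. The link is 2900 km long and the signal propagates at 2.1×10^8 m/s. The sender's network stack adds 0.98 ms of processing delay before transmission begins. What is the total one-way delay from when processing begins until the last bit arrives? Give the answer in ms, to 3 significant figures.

14.8 ms

L = 68000 bits.
Transmission delay = L/R = 68000 / 16000000000 = 0.00425 ms.
Propagation delay = d/s = 2900000 m / 210000000 m/s = 13.8095 ms.
Plus processing delay 0.98 ms = 0.98 ms.
Total = 14.8 ms.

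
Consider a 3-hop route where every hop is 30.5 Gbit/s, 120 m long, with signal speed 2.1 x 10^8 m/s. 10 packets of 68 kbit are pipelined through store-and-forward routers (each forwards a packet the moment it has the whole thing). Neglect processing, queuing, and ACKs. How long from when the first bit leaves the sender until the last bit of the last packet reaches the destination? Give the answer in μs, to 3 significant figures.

28.5 μs

Per-hop transmission t_tx = L/R = 68000/30500000000 = 2.22951 μs.
Per-hop propagation t_prop = 120/210000000 = 0.571429 μs.
Pipeline fill: first packet needs 3·t_tx to clear all hops; remaining 9 packets each add one t_tx.
Total = (3+10-1)·t_tx + 3·t_prop = 12·2.22951 + 3·0.571429 = 28.5 μs.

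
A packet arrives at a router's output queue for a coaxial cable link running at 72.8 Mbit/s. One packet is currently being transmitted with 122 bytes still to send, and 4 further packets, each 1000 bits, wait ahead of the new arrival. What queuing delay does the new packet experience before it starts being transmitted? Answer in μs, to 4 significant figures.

Each queued packet: L/R = 1000/72800000 = 13.7363 μs.
4 queued → 54.9451 μs.
Plus remaining 976 bits of current packet: 13.4066 μs.
Queuing delay = 68.35 μs.

68.35 μs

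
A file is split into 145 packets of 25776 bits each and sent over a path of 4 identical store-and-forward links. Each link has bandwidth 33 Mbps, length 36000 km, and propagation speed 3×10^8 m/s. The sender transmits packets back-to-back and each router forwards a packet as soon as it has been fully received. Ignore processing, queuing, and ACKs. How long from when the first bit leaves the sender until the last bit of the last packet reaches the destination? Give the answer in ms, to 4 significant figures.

595.6 ms

Per-hop transmission t_tx = L/R = 25776/33000000 = 0.781091 ms.
Per-hop propagation t_prop = 36000000/300000000 = 120 ms.
Pipeline fill: first packet needs 4·t_tx to clear all hops; remaining 144 packets each add one t_tx.
Total = (4+145-1)·t_tx + 4·t_prop = 148·0.781091 + 4·120 = 595.6 ms.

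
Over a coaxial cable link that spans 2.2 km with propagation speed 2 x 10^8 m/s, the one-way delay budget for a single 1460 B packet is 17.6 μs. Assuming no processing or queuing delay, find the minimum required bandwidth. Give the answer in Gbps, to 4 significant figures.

1.770 Gbps

L = 11680 bits.
Propagation delay = 2200 / 200000000 = 11 μs.
Transmission budget = 17.6 − 11 = 6.6 μs.
R ≥ L / t_tx = 11680 bits / 6.6e-06 s = 1.770 Gbps.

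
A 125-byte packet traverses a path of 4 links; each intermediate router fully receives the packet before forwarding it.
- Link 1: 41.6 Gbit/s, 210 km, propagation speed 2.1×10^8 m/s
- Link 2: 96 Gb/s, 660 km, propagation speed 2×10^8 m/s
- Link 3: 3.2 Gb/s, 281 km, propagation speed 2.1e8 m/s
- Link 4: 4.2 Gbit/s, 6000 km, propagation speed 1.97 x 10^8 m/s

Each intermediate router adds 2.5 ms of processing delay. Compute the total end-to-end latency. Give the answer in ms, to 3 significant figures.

43.6 ms

L = 125 × 8 = 1000 bits.
Transmission delays (L/R per hop): 2.40385e-05, 1.04167e-05, 0.0003125, 0.000238095 ms; sum = 0.00058505 ms.
Propagation delays (d/s per hop): 1, 3.3, 1.3381, 30.4569 ms; sum = 36.0949 ms.
Processing at 3 router(s): 3 × 2.5 ms = 7.5 ms.
End-to-end = 43.6 ms.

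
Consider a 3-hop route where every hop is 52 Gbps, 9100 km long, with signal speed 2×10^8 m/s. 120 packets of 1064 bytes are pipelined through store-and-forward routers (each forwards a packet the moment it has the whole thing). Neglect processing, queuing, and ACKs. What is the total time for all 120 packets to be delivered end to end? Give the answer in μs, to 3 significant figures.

137000 μs

Per-hop transmission t_tx = L/R = 8512/52000000000 = 0.163692 μs.
Per-hop propagation t_prop = 9100000/200000000 = 45500 μs.
Pipeline fill: first packet needs 3·t_tx to clear all hops; remaining 119 packets each add one t_tx.
Total = (3+120-1)·t_tx + 3·t_prop = 122·0.163692 + 3·45500 = 137000 μs.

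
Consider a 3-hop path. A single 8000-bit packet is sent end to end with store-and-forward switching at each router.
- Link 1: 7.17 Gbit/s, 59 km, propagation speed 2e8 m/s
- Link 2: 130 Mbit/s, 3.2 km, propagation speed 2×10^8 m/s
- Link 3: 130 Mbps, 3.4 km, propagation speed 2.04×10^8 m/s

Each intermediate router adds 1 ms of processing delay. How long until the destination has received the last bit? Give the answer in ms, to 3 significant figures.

Transmission delays (L/R per hop): 0.00111576, 0.0615385, 0.0615385 ms; sum = 0.124193 ms.
Propagation delays (d/s per hop): 0.295, 0.016, 0.0166667 ms; sum = 0.327667 ms.
Processing at 2 router(s): 2 × 1 ms = 2 ms.
End-to-end = 2.45 ms.

2.45 ms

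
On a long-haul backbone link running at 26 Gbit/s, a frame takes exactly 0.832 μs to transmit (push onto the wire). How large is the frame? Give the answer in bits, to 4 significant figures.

L = R × t_tx = 26000000000 b/s × 8.32e-07 s = 21632 bits.

21630 bits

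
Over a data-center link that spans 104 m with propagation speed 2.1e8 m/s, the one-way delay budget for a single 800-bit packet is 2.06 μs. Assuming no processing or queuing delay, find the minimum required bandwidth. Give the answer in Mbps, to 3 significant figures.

Propagation delay = 104 / 210000000 = 0.495238 μs.
Transmission budget = 2.06 − 0.495238 = 1.56476 μs.
R ≥ L / t_tx = 800 bits / 1.56476e-06 s = 511 Mbps.

511 Mbps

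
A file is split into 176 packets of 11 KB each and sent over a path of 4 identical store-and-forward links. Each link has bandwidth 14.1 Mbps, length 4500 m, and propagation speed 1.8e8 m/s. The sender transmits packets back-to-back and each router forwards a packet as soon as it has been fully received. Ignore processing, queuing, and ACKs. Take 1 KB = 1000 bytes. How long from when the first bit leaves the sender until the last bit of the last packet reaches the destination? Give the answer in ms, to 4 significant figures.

1117 ms

Per-hop transmission t_tx = L/R = 88000/14100000 = 6.24113 ms.
Per-hop propagation t_prop = 4500/180000000 = 0.025 ms.
Pipeline fill: first packet needs 4·t_tx to clear all hops; remaining 175 packets each add one t_tx.
Total = (4+176-1)·t_tx + 4·t_prop = 179·6.24113 + 4·0.025 = 1117 ms.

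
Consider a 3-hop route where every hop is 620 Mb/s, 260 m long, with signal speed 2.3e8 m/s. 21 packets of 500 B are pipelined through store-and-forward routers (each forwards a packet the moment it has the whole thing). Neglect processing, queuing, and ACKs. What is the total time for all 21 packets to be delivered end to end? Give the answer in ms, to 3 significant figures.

0.152 ms

Per-hop transmission t_tx = L/R = 4000/620000000 = 0.00645161 ms.
Per-hop propagation t_prop = 260/2.3e+08 = 0.00113043 ms.
Pipeline fill: first packet needs 3·t_tx to clear all hops; remaining 20 packets each add one t_tx.
Total = (3+21-1)·t_tx + 3·t_prop = 23·0.00645161 + 3·0.00113043 = 0.152 ms.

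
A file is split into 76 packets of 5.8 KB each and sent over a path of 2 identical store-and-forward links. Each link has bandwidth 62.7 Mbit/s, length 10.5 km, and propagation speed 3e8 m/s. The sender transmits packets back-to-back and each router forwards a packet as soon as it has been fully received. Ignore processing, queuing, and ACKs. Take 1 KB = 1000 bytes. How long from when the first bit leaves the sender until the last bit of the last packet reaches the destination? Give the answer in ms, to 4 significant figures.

57.05 ms

Per-hop transmission t_tx = L/R = 46400/62700000 = 0.740032 ms.
Per-hop propagation t_prop = 10500/300000000 = 0.035 ms.
Pipeline fill: first packet needs 2·t_tx to clear all hops; remaining 75 packets each add one t_tx.
Total = (2+76-1)·t_tx + 2·t_prop = 77·0.740032 + 2·0.035 = 57.05 ms.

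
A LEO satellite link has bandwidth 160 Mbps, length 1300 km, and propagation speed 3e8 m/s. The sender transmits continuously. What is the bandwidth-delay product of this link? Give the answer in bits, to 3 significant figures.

Propagation delay = 1300000 / 300000000 = 0.00433333 s.
BDP = R × t_prop = 160000000 × 0.00433333 = 693333 bits.

693000 bits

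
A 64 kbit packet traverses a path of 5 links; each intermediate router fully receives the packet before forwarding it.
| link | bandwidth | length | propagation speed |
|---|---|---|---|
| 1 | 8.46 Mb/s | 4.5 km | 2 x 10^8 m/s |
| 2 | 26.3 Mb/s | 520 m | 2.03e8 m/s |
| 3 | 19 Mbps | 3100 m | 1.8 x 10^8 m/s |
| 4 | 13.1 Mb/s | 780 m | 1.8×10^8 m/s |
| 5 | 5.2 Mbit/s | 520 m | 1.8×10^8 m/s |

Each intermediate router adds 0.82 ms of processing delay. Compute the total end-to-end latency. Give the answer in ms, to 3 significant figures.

33.9 ms

L = 64000 bits.
Transmission delays (L/R per hop): 7.56501, 2.43346, 3.36842, 4.8855, 12.3077 ms; sum = 30.5601 ms.
Propagation delays (d/s per hop): 0.0225, 0.00256158, 0.0172222, 0.00433333, 0.00288889 ms; sum = 0.049506 ms.
Processing at 4 router(s): 4 × 0.82 ms = 3.28 ms.
End-to-end = 33.9 ms.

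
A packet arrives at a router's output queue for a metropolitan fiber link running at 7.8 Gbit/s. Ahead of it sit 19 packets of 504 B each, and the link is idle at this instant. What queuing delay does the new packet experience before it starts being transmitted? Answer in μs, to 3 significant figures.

Each queued packet: L/R = 4032/7800000000 = 0.516923 μs.
19 queued → 9.82154 μs.
Queuing delay = 9.82 μs.

9.82 μs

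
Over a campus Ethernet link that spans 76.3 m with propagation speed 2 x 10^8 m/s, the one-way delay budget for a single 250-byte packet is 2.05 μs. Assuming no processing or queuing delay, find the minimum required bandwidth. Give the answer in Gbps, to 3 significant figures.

L = 2000 bits.
Propagation delay = 76.3 / 200000000 = 0.3815 μs.
Transmission budget = 2.05 − 0.3815 = 1.6685 μs.
R ≥ L / t_tx = 2000 bits / 1.6685e-06 s = 1.20 Gbps.

1.20 Gbps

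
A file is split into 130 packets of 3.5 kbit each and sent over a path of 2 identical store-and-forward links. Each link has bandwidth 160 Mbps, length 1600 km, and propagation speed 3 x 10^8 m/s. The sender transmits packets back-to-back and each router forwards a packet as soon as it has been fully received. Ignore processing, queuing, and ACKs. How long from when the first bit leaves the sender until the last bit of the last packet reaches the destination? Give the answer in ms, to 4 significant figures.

Per-hop transmission t_tx = L/R = 3500/160000000 = 0.021875 ms.
Per-hop propagation t_prop = 1600000/300000000 = 5.33333 ms.
Pipeline fill: first packet needs 2·t_tx to clear all hops; remaining 129 packets each add one t_tx.
Total = (2+130-1)·t_tx + 2·t_prop = 131·0.021875 + 2·5.33333 = 13.53 ms.

13.53 ms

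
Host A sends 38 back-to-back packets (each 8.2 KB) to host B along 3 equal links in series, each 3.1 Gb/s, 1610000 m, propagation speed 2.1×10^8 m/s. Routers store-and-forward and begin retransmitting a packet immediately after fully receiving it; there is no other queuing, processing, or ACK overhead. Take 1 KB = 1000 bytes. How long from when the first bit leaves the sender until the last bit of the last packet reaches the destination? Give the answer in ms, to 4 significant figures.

Per-hop transmission t_tx = L/R = 65600/3100000000 = 0.0211613 ms.
Per-hop propagation t_prop = 1610000/210000000 = 7.66667 ms.
Pipeline fill: first packet needs 3·t_tx to clear all hops; remaining 37 packets each add one t_tx.
Total = (3+38-1)·t_tx + 3·t_prop = 40·0.0211613 + 3·7.66667 = 23.85 ms.

23.85 ms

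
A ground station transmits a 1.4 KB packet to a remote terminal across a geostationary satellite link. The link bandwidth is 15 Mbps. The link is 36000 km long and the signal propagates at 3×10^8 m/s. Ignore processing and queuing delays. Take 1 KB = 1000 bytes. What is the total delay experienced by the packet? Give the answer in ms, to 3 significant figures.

L = 11200 bits.
Transmission delay = L/R = 11200 / 15000000 = 0.746667 ms.
Propagation delay = d/s = 36000000 m / 300000000 m/s = 120 ms.
Total = 121 ms.

121 ms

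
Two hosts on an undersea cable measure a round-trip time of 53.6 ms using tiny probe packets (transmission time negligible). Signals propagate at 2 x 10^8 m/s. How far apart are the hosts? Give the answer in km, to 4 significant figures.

One-way propagation = RTT/2 = 26.8 ms.
d = s × t = 200000000 × 0.0268 = 5360 km.

5360 km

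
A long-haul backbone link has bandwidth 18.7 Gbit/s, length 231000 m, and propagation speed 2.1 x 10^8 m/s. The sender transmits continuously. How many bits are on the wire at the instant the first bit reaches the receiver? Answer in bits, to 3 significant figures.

Propagation delay = 231000 / 210000000 = 0.0011 s.
BDP = R × t_prop = 18700000000 × 0.0011 = 20570000 bits.

20600000 bits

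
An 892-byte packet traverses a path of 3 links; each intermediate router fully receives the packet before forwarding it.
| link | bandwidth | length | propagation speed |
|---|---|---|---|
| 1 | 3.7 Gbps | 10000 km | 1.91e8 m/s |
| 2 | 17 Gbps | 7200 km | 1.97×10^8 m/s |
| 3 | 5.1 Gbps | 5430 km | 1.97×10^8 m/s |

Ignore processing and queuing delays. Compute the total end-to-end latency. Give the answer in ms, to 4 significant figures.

116.5 ms

L = 892 × 8 = 7136 bits.
Transmission delays (L/R per hop): 0.00192865, 0.000419765, 0.00139922 ms; sum = 0.00374763 ms.
Propagation delays (d/s per hop): 52.356, 36.5482, 27.5635 ms; sum = 116.468 ms.
End-to-end = 116.5 ms.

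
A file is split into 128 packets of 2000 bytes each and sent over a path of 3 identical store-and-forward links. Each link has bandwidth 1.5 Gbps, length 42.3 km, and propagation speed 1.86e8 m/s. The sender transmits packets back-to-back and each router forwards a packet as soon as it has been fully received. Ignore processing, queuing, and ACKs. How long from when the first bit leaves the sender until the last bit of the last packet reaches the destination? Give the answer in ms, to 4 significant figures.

2.069 ms

Per-hop transmission t_tx = L/R = 16000/1500000000 = 0.0106667 ms.
Per-hop propagation t_prop = 42300/186000000 = 0.227419 ms.
Pipeline fill: first packet needs 3·t_tx to clear all hops; remaining 127 packets each add one t_tx.
Total = (3+128-1)·t_tx + 3·t_prop = 130·0.0106667 + 3·0.227419 = 2.069 ms.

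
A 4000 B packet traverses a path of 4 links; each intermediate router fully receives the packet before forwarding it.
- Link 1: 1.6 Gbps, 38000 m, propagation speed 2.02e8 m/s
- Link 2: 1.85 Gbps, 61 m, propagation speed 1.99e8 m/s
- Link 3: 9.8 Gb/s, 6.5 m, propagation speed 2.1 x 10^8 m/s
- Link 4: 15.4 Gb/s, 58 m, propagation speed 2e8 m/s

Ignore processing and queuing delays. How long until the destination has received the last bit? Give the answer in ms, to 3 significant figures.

0.231 ms

L = 4000 × 8 = 32000 bits.
Transmission delays (L/R per hop): 0.02, 0.0172973, 0.00326531, 0.00207792 ms; sum = 0.0426405 ms.
Propagation delays (d/s per hop): 0.188119, 0.000306533, 3.09524e-05, 0.00029 ms; sum = 0.188746 ms.
End-to-end = 0.231 ms.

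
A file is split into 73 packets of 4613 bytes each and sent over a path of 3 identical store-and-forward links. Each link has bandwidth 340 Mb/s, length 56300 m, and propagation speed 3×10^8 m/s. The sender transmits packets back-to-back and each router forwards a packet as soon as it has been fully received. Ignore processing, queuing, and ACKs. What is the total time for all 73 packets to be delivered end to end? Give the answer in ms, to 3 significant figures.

8.70 ms

Per-hop transmission t_tx = L/R = 36904/340000000 = 0.108541 ms.
Per-hop propagation t_prop = 56300/300000000 = 0.187667 ms.
Pipeline fill: first packet needs 3·t_tx to clear all hops; remaining 72 packets each add one t_tx.
Total = (3+73-1)·t_tx + 3·t_prop = 75·0.108541 + 3·0.187667 = 8.70 ms.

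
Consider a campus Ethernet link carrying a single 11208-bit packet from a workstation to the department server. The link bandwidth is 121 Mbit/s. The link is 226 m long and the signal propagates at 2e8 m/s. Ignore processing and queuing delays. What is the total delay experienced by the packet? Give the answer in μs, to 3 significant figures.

93.8 μs

Transmission delay = L/R = 11208 / 121000000 = 92.6281 μs.
Propagation delay = d/s = 226 m / 200000000 m/s = 1.13 μs.
Total = 93.8 μs.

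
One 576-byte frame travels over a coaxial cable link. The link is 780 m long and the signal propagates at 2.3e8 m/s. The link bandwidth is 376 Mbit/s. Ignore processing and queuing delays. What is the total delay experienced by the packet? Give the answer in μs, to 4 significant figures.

L = 576 × 8 = 4608 bits.
Transmission delay = L/R = 4608 / 376000000 = 12.2553 μs.
Propagation delay = d/s = 780 m / 2.3e+08 m/s = 3.3913 μs.
Total = 15.65 μs.

15.65 μs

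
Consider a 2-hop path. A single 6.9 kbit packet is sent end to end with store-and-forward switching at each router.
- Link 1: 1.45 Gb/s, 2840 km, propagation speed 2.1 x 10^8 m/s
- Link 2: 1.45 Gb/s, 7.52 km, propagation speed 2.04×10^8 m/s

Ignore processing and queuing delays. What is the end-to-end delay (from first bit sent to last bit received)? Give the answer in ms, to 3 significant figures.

13.6 ms

L = 6900 bits.
Transmission delay per hop = L/R = 6900/1450000000 = 0.00475862 ms; 2 hops → 0.00951724 ms.
Propagation delays (d/s per hop): 13.5238, 0.0368627 ms; sum = 13.5607 ms.
End-to-end = 13.6 ms.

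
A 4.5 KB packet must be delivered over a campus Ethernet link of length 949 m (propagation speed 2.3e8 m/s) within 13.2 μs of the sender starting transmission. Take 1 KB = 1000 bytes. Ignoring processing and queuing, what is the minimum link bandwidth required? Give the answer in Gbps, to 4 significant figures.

L = 36000 bits.
Propagation delay = 949 / 2.3e+08 = 4.12609 μs.
Transmission budget = 13.2 − 4.12609 = 9.07391 μs.
R ≥ L / t_tx = 36000 bits / 9.07391e-06 s = 3.967 Gbps.

3.967 Gbps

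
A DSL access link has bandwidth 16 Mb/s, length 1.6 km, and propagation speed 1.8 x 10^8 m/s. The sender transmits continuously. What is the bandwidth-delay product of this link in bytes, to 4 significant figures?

17.78 bytes

Propagation delay = 1600 / 180000000 = 8.88889e-06 s.
BDP = R × t_prop = 16000000 × 8.88889e-06 = 142.222 bits.
In bytes: 142.222/8 = 17.78 bytes.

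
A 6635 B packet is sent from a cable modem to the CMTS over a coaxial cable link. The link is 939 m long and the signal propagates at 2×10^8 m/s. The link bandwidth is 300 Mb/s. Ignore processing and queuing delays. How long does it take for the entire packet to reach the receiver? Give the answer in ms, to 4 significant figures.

L = 6635 × 8 = 53080 bits.
Transmission delay = L/R = 53080 / 300000000 = 0.176933 ms.
Propagation delay = d/s = 939 m / 200000000 m/s = 0.004695 ms.
Total = 0.1816 ms.

0.1816 ms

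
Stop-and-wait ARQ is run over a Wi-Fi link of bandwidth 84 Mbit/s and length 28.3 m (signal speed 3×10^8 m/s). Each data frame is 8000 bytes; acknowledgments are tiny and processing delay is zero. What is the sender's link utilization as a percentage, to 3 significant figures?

100 %

t_tx = L/R = 64000/84000000 = 0.000761905 s.
t_prop = 28.3/300000000 = 9.43333e-08 s; RTT = 1.88667e-07 s.
Cycle = t_tx + RTT = 0.000762093 s.
Utilization = t_tx / cycle = 0.000761905/0.000762093 = 100 %.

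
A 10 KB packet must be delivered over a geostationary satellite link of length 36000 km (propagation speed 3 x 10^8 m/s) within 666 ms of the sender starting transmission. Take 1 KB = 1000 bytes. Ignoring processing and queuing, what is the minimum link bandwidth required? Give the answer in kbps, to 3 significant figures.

L = 80000 bits.
Propagation delay = 36000000 / 300000000 = 120 ms.
Transmission budget = 666 − 120 = 546 ms.
R ≥ L / t_tx = 80000 bits / 0.546 s = 147 kbps.

147 kbps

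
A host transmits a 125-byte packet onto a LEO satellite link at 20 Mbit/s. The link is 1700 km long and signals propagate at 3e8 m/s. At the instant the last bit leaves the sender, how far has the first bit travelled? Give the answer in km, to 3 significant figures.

15.0 km

t_tx = L/R = 1000/20000000 = 5e-05 s.
Distance = s × t_tx = 300000000 × 5e-05 = 15.0 km.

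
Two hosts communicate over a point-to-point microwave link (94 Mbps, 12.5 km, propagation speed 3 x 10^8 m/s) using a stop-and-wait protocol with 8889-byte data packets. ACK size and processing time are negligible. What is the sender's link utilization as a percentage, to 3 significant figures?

90.1 %

t_tx = L/R = 71112/94000000 = 0.000756511 s.
t_prop = 12500/300000000 = 4.16667e-05 s; RTT = 8.33333e-05 s.
Cycle = t_tx + RTT = 0.000839844 s.
Utilization = t_tx / cycle = 0.000756511/0.000839844 = 90.1 %.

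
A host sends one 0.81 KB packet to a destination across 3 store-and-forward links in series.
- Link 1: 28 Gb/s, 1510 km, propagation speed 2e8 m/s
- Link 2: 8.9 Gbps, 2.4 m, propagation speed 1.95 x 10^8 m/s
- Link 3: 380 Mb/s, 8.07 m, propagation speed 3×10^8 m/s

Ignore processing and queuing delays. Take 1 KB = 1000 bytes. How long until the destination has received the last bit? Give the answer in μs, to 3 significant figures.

7570 μs

L = 6480 bits.
Transmission delays (L/R per hop): 0.231429, 0.72809, 17.0526 μs; sum = 18.0122 μs.
Propagation delays (d/s per hop): 7550, 0.0123077, 0.0269 μs; sum = 7550.04 μs.
End-to-end = 7570 μs.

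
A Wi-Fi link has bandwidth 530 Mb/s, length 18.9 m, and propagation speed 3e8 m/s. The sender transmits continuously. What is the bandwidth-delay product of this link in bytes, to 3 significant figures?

4.17 bytes

Propagation delay = 18.9 / 300000000 = 6.3e-08 s.
BDP = R × t_prop = 530000000 × 6.3e-08 = 33.39 bits.
In bytes: 33.39/8 = 4.17 bytes.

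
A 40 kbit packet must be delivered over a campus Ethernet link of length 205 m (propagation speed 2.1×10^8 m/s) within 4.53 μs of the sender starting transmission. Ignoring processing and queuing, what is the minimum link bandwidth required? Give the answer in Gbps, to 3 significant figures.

11.3 Gbps

Propagation delay = 205 / 210000000 = 0.97619 μs.
Transmission budget = 4.53 − 0.97619 = 3.55381 μs.
R ≥ L / t_tx = 40000 bits / 3.55381e-06 s = 11.3 Gbps.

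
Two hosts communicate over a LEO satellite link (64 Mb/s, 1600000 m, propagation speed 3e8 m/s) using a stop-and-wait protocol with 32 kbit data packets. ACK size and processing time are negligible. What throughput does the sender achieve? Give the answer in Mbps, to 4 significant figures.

t_tx = L/R = 32000/64000000 = 0.0005 s.
t_prop = 1600000/300000000 = 0.00533333 s; RTT = 0.0106667 s.
Cycle = t_tx + RTT = 0.0111667 s.
Throughput = L / cycle = 32000 / 0.0111667 = 2.866 Mbps.

2.866 Mbps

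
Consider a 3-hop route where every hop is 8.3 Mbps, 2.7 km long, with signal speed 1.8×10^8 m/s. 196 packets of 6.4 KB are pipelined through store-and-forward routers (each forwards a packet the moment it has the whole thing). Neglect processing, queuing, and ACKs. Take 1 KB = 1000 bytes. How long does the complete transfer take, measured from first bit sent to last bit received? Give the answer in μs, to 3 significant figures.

Per-hop transmission t_tx = L/R = 51200/8.3e+06 = 6168.67 μs.
Per-hop propagation t_prop = 2700/180000000 = 15 μs.
Pipeline fill: first packet needs 3·t_tx to clear all hops; remaining 195 packets each add one t_tx.
Total = (3+196-1)·t_tx + 3·t_prop = 198·6168.67 + 3·15 = 1220000 μs.

1220000 μs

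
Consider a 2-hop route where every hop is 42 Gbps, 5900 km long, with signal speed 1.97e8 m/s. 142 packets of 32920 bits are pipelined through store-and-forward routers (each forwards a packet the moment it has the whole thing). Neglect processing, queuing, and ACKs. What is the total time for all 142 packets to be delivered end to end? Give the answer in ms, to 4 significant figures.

60.01 ms

Per-hop transmission t_tx = L/R = 32920/42000000000 = 0.00078381 ms.
Per-hop propagation t_prop = 5900000/197000000 = 29.9492 ms.
Pipeline fill: first packet needs 2·t_tx to clear all hops; remaining 141 packets each add one t_tx.
Total = (2+142-1)·t_tx + 2·t_prop = 143·0.00078381 + 2·29.9492 = 60.01 ms.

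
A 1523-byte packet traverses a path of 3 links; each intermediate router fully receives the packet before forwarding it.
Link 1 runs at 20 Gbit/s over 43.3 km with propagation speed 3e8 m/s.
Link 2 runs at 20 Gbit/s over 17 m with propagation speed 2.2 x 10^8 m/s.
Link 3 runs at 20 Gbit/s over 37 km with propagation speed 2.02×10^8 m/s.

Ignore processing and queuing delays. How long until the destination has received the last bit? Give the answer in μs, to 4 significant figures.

329.4 μs

L = 1523 × 8 = 12184 bits.
Transmission delay per hop = L/R = 12184/20000000000 = 0.6092 μs; 3 hops → 1.8276 μs.
Propagation delays (d/s per hop): 144.333, 0.0772727, 183.168 μs; sum = 327.579 μs.
End-to-end = 329.4 μs.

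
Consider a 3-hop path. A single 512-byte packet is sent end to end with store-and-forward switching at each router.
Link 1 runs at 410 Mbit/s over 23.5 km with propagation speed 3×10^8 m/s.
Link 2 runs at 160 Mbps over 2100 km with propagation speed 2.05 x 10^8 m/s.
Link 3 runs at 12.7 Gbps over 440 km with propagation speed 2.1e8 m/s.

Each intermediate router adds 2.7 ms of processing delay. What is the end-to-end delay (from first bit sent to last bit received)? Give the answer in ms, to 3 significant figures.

L = 512 × 8 = 4096 bits.
Transmission delays (L/R per hop): 0.00999024, 0.0256, 0.00032252 ms; sum = 0.0359128 ms.
Propagation delays (d/s per hop): 0.0783333, 10.2439, 2.09524 ms; sum = 12.4175 ms.
Processing at 2 router(s): 2 × 2.7 ms = 5.4 ms.
End-to-end = 17.9 ms.

17.9 ms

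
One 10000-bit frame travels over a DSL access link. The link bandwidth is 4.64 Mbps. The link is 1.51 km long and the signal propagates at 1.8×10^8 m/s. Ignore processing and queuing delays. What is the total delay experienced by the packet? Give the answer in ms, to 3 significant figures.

Transmission delay = L/R = 10000 / 4640000 = 2.15517 ms.
Propagation delay = d/s = 1510 m / 180000000 m/s = 0.00838889 ms.
Total = 2.16 ms.

2.16 ms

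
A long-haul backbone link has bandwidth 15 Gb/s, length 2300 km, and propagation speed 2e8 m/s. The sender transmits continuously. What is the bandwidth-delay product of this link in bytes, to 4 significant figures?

Propagation delay = 2300000 / 200000000 = 0.0115 s.
BDP = R × t_prop = 15000000000 × 0.0115 = 172500000 bits.
In bytes: 172500000/8 = 21560000 bytes.

21560000 bytes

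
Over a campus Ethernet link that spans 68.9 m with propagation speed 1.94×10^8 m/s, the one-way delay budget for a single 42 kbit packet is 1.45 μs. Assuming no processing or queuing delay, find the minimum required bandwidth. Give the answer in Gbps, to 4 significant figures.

38.36 Gbps

Propagation delay = 68.9 / 194000000 = 0.355155 μs.
Transmission budget = 1.45 − 0.355155 = 1.09485 μs.
R ≥ L / t_tx = 42000 bits / 1.09485e-06 s = 38.36 Gbps.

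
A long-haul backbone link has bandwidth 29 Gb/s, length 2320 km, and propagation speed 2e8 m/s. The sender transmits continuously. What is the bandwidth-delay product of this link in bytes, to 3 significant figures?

42100000 bytes

Propagation delay = 2320000 / 200000000 = 0.0116 s.
BDP = R × t_prop = 29000000000 × 0.0116 = 336400000 bits.
In bytes: 336400000/8 = 42100000 bytes.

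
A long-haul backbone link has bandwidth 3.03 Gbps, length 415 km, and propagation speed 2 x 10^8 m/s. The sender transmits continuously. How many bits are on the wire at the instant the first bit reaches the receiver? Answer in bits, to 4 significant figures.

6287000 bits

Propagation delay = 415000 / 200000000 = 0.002075 s.
BDP = R × t_prop = 3030000000 × 0.002075 = 6287250 bits.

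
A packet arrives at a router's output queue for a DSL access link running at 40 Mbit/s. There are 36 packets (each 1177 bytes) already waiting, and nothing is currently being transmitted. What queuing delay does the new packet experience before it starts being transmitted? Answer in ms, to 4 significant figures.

8.474 ms

Each queued packet: L/R = 9416/40000000 = 0.2354 ms.
36 queued → 8.4744 ms.
Queuing delay = 8.474 ms.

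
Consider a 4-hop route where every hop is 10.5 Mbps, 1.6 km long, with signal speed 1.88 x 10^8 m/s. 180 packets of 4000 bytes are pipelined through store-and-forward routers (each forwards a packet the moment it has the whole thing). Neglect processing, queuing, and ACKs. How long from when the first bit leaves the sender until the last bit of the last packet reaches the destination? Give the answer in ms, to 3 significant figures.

Per-hop transmission t_tx = L/R = 32000/10500000 = 3.04762 ms.
Per-hop propagation t_prop = 1600/188000000 = 0.00851064 ms.
Pipeline fill: first packet needs 4·t_tx to clear all hops; remaining 179 packets each add one t_tx.
Total = (4+180-1)·t_tx + 4·t_prop = 183·3.04762 + 4·0.00851064 = 558 ms.

558 ms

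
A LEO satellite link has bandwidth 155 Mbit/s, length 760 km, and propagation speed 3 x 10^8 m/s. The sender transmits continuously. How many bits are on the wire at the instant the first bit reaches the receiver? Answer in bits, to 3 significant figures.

Propagation delay = 760000 / 300000000 = 0.00253333 s.
BDP = R × t_prop = 155000000 × 0.00253333 = 392667 bits.

393000 bits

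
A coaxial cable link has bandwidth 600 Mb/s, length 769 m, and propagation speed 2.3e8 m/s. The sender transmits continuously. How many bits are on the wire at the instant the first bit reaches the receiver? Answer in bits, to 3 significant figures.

2010 bits

Propagation delay = 769 / 2.3e+08 = 3.34348e-06 s.
BDP = R × t_prop = 600000000 × 3.34348e-06 = 2006.09 bits.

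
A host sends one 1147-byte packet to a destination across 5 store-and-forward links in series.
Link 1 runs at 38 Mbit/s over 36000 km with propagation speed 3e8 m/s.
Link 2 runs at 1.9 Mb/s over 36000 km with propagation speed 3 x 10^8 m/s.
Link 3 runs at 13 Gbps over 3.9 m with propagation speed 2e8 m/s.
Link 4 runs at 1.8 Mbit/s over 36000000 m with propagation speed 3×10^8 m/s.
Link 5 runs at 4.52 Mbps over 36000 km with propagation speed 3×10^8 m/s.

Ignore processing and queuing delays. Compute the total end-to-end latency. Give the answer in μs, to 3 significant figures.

492000 μs

L = 1147 × 8 = 9176 bits.
Transmission delays (L/R per hop): 241.474, 4829.47, 0.705846, 5097.78, 2030.09 μs; sum = 12199.5 μs.
Propagation delays (d/s per hop): 120000, 120000, 0.0195, 120000, 120000 μs; sum = 480000 μs.
End-to-end = 492000 μs.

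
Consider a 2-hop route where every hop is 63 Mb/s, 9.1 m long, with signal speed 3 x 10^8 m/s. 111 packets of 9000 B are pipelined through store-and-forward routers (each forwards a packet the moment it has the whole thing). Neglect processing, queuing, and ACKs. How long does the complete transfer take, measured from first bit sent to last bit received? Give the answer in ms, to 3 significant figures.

128 ms

Per-hop transmission t_tx = L/R = 72000/63000000 = 1.14286 ms.
Per-hop propagation t_prop = 9.1/300000000 = 3.03333e-05 ms.
Pipeline fill: first packet needs 2·t_tx to clear all hops; remaining 110 packets each add one t_tx.
Total = (2+111-1)·t_tx + 2·t_prop = 112·1.14286 + 2·3.03333e-05 = 128 ms.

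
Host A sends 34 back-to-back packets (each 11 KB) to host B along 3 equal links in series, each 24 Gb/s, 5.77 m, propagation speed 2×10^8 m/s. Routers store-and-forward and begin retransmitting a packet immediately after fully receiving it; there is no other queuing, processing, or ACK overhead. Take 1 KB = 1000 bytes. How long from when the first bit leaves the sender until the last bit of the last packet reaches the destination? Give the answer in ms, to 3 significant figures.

Per-hop transmission t_tx = L/R = 88000/24000000000 = 0.00366667 ms.
Per-hop propagation t_prop = 5.77/200000000 = 2.885e-05 ms.
Pipeline fill: first packet needs 3·t_tx to clear all hops; remaining 33 packets each add one t_tx.
Total = (3+34-1)·t_tx + 3·t_prop = 36·0.00366667 + 3·2.885e-05 = 0.132 ms.

0.132 ms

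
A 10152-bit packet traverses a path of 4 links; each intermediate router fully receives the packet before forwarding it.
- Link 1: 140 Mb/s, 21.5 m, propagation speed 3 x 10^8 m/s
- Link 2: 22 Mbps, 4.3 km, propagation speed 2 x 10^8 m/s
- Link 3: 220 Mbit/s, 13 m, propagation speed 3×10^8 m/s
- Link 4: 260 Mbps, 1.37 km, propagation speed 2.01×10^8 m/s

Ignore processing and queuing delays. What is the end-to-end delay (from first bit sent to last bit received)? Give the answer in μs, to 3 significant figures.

648 μs

Transmission delays (L/R per hop): 72.5143, 461.455, 46.1455, 39.0462 μs; sum = 619.16 μs.
Propagation delays (d/s per hop): 0.0716667, 21.5, 0.0433333, 6.81592 μs; sum = 28.4309 μs.
End-to-end = 648 μs.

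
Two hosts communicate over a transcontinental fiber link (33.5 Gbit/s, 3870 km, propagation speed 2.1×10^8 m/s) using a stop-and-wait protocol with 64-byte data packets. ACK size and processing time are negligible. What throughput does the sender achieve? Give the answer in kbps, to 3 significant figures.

13.9 kbps

t_tx = L/R = 512/33500000000 = 1.52836e-08 s.
t_prop = 3870000/210000000 = 0.0184286 s; RTT = 0.0368571 s.
Cycle = t_tx + RTT = 0.0368572 s.
Throughput = L / cycle = 512 / 0.0368572 = 13.9 kbps.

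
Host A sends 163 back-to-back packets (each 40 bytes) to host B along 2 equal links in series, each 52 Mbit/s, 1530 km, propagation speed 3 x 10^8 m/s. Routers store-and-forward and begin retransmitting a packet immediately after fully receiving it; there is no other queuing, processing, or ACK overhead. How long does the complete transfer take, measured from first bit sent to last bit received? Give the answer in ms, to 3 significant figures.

Per-hop transmission t_tx = L/R = 320/52000000 = 0.00615385 ms.
Per-hop propagation t_prop = 1530000/300000000 = 5.1 ms.
Pipeline fill: first packet needs 2·t_tx to clear all hops; remaining 162 packets each add one t_tx.
Total = (2+163-1)·t_tx + 2·t_prop = 164·0.00615385 + 2·5.1 = 11.2 ms.

11.2 ms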